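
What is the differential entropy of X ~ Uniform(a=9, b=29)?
2.9957 nats

We have X ~ Uniform(a=9, b=29).

The differential entropy measures the uncertainty or information content of the distribution.

For a Uniform distribution with a=9, b=29:
h(X) = 2.9957 nats

(In bits, this would be 4.3219 bits.)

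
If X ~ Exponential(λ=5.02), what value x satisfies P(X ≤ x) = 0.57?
0.1681

We have X ~ Exponential(λ=5.02).

We want to find x such that P(X ≤ x) = 0.57.

This is the 57th percentile, which means 57% of values fall below this point.

Using the inverse CDF (quantile function):
x = F⁻¹(0.57) = 0.1681

Verification: P(X ≤ 0.1681) = 0.57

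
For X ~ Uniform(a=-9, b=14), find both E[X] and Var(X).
E[X] = 2.5000, Var(X) = 44.0833

We have X ~ Uniform(a=-9, b=14).

For a Uniform distribution with a=-9, b=14:

Expected value:
E[X] = 2.5000

Variance:
Var(X) = 44.0833

Standard deviation:
σ = √Var(X) = 6.6395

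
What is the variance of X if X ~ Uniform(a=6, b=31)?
52.0833

We have X ~ Uniform(a=6, b=31).

For a Uniform distribution with a=6, b=31:
Var(X) = 52.0833

The variance measures the spread of the distribution around the mean.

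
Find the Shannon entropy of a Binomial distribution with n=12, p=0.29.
1.8621 nats

We have X ~ Binomial(n=12, p=0.29).

The Shannon entropy measures the uncertainty or information content of the distribution.

For a Binomial distribution with n=12, p=0.29:
H(X) = 1.8621 nats

(In bits, this would be 2.6864 bits.)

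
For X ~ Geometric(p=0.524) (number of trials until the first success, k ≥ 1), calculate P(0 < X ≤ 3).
0.892150

We have X ~ Geometric(p=0.524) (number of trials until the first success, k ≥ 1).

To find P(0 < X ≤ 3), we use:
P(0 < X ≤ 3) = P(X ≤ 3) - P(X ≤ 0)
                 = F(3) - F(0)
                 = 0.892150 - 0.000000
                 = 0.892150

So there's approximately a 89.2% chance that X falls in this range.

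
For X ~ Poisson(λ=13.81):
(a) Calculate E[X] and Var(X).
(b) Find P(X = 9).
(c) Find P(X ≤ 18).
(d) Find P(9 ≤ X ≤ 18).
(a) E[X] = 13.8100, Var(X) = 13.8100
(b) P(X = 9) = 0.050626
(c) P(X ≤ 18) = 0.892890
(d) P(9 ≤ X ≤ 18) = 0.824812

We have X ~ Poisson(λ=13.81).

(a) Moments:
E[X] = 13.8100
Var(X) = 13.8100
σ = √Var(X) = 3.7162

(b) Point probability using PMF:
P(X = 9) = 0.050626

(c) Cumulative probability using CDF:
P(X ≤ 18) = F(18) = 0.892890

(d) Range probability:
P(9 ≤ X ≤ 18) = P(X ≤ 18) - P(X ≤ 8)
                   = F(18) - F(8)
                   = 0.892890 - 0.068078
                   = 0.824812

This means approximately 82.5% of outcomes fall in the interval [9, 18].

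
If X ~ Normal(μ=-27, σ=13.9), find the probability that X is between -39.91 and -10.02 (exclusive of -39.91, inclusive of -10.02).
0.712565

We have X ~ Normal(μ=-27, σ=13.9).

To find P(-39.91 < X ≤ -10.02), we use:
P(-39.91 < X ≤ -10.02) = P(X ≤ -10.02) - P(X ≤ -39.91)
                 = F(-10.02) - F(-39.91)
                 = 0.889067 - 0.176502
                 = 0.712565

So there's approximately a 71.3% chance that X falls in this range.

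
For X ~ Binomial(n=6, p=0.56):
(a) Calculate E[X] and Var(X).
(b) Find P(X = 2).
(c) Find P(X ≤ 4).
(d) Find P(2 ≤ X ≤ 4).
(a) E[X] = 3.3600, Var(X) = 1.4784
(b) P(X = 2) = 0.176310
(c) P(X ≤ 4) = 0.823766
(d) P(2 ≤ X ≤ 4) = 0.761098

We have X ~ Binomial(n=6, p=0.56).

(a) Moments:
E[X] = 3.3600
Var(X) = 1.4784
σ = √Var(X) = 1.2159

(b) Point probability using PMF:
P(X = 2) = 0.176310

(c) Cumulative probability using CDF:
P(X ≤ 4) = F(4) = 0.823766

(d) Range probability:
P(2 ≤ X ≤ 4) = P(X ≤ 4) - P(X ≤ 1)
                   = F(4) - F(1)
                   = 0.823766 - 0.062668
                   = 0.761098

This means approximately 76.1% of outcomes fall in the interval [2, 4].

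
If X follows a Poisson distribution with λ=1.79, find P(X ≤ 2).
0.733297

We have X ~ Poisson(λ=1.79).

The CDF gives us P(X ≤ k).

Using the CDF:
P(X ≤ 2) = 0.733297

This means there's approximately a 73.3% chance that X is at most 2.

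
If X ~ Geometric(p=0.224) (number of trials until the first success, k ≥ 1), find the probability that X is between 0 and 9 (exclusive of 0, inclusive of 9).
0.897964

We have X ~ Geometric(p=0.224) (number of trials until the first success, k ≥ 1).

To find P(0 < X ≤ 9), we use:
P(0 < X ≤ 9) = P(X ≤ 9) - P(X ≤ 0)
                 = F(9) - F(0)
                 = 0.897964 - 0.000000
                 = 0.897964

So there's approximately a 89.8% chance that X falls in this range.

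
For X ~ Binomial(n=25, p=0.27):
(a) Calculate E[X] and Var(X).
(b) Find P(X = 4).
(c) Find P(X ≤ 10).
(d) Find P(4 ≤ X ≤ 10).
(a) E[X] = 6.7500, Var(X) = 4.9275
(b) P(X = 4) = 0.090641
(c) P(X ≤ 10) = 0.949819
(d) P(4 ≤ X ≤ 10) = 0.885625

We have X ~ Binomial(n=25, p=0.27).

(a) Moments:
E[X] = 6.7500
Var(X) = 4.9275
σ = √Var(X) = 2.2198

(b) Point probability using PMF:
P(X = 4) = 0.090641

(c) Cumulative probability using CDF:
P(X ≤ 10) = F(10) = 0.949819

(d) Range probability:
P(4 ≤ X ≤ 10) = P(X ≤ 10) - P(X ≤ 3)
                   = F(10) - F(3)
                   = 0.949819 - 0.064194
                   = 0.885625

This means approximately 88.6% of outcomes fall in the interval [4, 10].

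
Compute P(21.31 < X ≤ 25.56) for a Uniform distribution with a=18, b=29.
0.386364

We have X ~ Uniform(a=18, b=29).

To find P(21.31 < X ≤ 25.56), we use:
P(21.31 < X ≤ 25.56) = P(X ≤ 25.56) - P(X ≤ 21.31)
                 = F(25.56) - F(21.31)
                 = 0.687273 - 0.300909
                 = 0.386364

So there's approximately a 38.6% chance that X falls in this range.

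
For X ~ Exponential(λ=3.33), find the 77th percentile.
0.4413

We have X ~ Exponential(λ=3.33).

We want to find x such that P(X ≤ x) = 0.77.

This is the 77th percentile, which means 77% of values fall below this point.

Using the inverse CDF (quantile function):
x = F⁻¹(0.77) = 0.4413

Verification: P(X ≤ 0.4413) = 0.77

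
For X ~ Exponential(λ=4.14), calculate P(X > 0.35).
0.234805

We have X ~ Exponential(λ=4.14).

P(X > 0.35) = 1 - P(X ≤ 0.35)
                = 1 - F(0.35)
                = 1 - 0.765195
                = 0.234805

So there's approximately a 23.5% chance that X exceeds 0.35.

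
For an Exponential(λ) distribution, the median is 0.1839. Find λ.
λ = 3.7692

For X ~ Exponential(λ), the CDF is F(x) = 1 - e^(-λx).
The median m satisfies F(m) = 0.5:
1 - e^(-λm) = 0.5
e^(-λm) = 0.5
λm = ln(2)
m = ln(2) / λ

Given m = 0.1839:
λ = ln(2) / 0.1839 = 0.693147 / 0.1839 = 3.7692

Verification: ln(2) / 3.7692 = 0.1839 ✓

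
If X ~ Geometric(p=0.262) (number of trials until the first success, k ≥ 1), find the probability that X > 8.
0.087994

We have X ~ Geometric(p=0.262) (number of trials until the first success, k ≥ 1).

P(X > 8) = 1 - P(X ≤ 8)
                = 1 - F(8)
                = 1 - 0.912006
                = 0.087994

So there's approximately a 8.8% chance that X exceeds 8.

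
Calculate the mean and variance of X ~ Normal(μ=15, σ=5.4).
E[X] = 15.0000, Var(X) = 29.1600

We have X ~ Normal(μ=15, σ=5.4).

For a Normal distribution with μ=15, σ=5.4:

Expected value:
E[X] = 15.0000

Variance:
Var(X) = 29.1600

Standard deviation:
σ = √Var(X) = 5.4000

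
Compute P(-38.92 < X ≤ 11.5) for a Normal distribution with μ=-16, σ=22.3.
0.739225

We have X ~ Normal(μ=-16, σ=22.3).

To find P(-38.92 < X ≤ 11.5), we use:
P(-38.92 < X ≤ 11.5) = P(X ≤ 11.5) - P(X ≤ -38.92)
                 = F(11.5) - F(-38.92)
                 = 0.891246 - 0.152021
                 = 0.739225

So there's approximately a 73.9% chance that X falls in this range.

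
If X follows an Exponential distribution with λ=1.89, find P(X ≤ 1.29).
0.912673

We have X ~ Exponential(λ=1.89).

The CDF gives us P(X ≤ k).

Using the CDF:
P(X ≤ 1.29) = 0.912673

This means there's approximately a 91.3% chance that X is at most 1.29.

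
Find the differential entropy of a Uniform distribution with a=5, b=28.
3.1355 nats

We have X ~ Uniform(a=5, b=28).

The differential entropy measures the uncertainty or information content of the distribution.

For a Uniform distribution with a=5, b=28:
h(X) = 3.1355 nats

(In bits, this would be 4.5236 bits.)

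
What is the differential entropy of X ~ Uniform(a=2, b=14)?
2.4849 nats

We have X ~ Uniform(a=2, b=14).

The differential entropy measures the uncertainty or information content of the distribution.

For a Uniform distribution with a=2, b=14:
h(X) = 2.4849 nats

(In bits, this would be 3.5850 bits.)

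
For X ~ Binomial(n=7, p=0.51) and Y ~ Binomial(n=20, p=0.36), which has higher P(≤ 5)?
X has higher probability (P(X ≤ 5) = 0.9307 > P(Y ≤ 5) = 0.2171)

Compute P(≤ 5) for each distribution:

X ~ Binomial(n=7, p=0.51):
P(X ≤ 5) = 0.9307

Y ~ Binomial(n=20, p=0.36):
P(Y ≤ 5) = 0.2171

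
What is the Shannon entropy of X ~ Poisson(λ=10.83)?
2.6020 nats

We have X ~ Poisson(λ=10.83).

The Shannon entropy measures the uncertainty or information content of the distribution.

For a Poisson distribution with λ=10.83:
H(X) = 2.6020 nats

(In bits, this would be 3.7539 bits.)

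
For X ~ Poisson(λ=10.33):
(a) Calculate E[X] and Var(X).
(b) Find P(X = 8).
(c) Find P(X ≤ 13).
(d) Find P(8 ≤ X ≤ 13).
(a) E[X] = 10.3300, Var(X) = 10.3300
(b) P(X = 8) = 0.104959
(c) P(X ≤ 13) = 0.839234
(d) P(8 ≤ X ≤ 13) = 0.647281

We have X ~ Poisson(λ=10.33).

(a) Moments:
E[X] = 10.3300
Var(X) = 10.3300
σ = √Var(X) = 3.2140

(b) Point probability using PMF:
P(X = 8) = 0.104959

(c) Cumulative probability using CDF:
P(X ≤ 13) = F(13) = 0.839234

(d) Range probability:
P(8 ≤ X ≤ 13) = P(X ≤ 13) - P(X ≤ 7)
                   = F(13) - F(7)
                   = 0.839234 - 0.191953
                   = 0.647281

This means approximately 64.7% of outcomes fall in the interval [8, 13].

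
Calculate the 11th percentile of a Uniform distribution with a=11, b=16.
11.5500

We have X ~ Uniform(a=11, b=16).

We want to find x such that P(X ≤ x) = 0.11.

This is the 11th percentile, which means 11% of values fall below this point.

Using the inverse CDF (quantile function):
x = F⁻¹(0.11) = 11.5500

Verification: P(X ≤ 11.5500) = 0.11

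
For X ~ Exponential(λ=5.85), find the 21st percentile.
0.0403

We have X ~ Exponential(λ=5.85).

We want to find x such that P(X ≤ x) = 0.21.

This is the 21st percentile, which means 21% of values fall below this point.

Using the inverse CDF (quantile function):
x = F⁻¹(0.21) = 0.0403

Verification: P(X ≤ 0.0403) = 0.21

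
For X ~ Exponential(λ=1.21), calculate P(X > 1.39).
0.186020

We have X ~ Exponential(λ=1.21).

P(X > 1.39) = 1 - P(X ≤ 1.39)
                = 1 - F(1.39)
                = 1 - 0.813980
                = 0.186020

So there's approximately a 18.6% chance that X exceeds 1.39.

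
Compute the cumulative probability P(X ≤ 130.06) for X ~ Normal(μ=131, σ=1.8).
0.300758

We have X ~ Normal(μ=131, σ=1.8).

The CDF gives us P(X ≤ k).

Using the CDF:
P(X ≤ 130.06) = 0.300758

This means there's approximately a 30.1% chance that X is at most 130.06.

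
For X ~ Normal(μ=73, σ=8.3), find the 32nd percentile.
69.1181

We have X ~ Normal(μ=73, σ=8.3).

We want to find x such that P(X ≤ x) = 0.32.

This is the 32nd percentile, which means 32% of values fall below this point.

Using the inverse CDF (quantile function):
x = F⁻¹(0.32) = 69.1181

Verification: P(X ≤ 69.1181) = 0.32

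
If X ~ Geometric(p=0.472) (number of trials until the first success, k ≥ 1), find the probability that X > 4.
0.077721

We have X ~ Geometric(p=0.472) (number of trials until the first success, k ≥ 1).

P(X > 4) = 1 - P(X ≤ 4)
                = 1 - F(4)
                = 1 - 0.922279
                = 0.077721

So there's approximately a 7.8% chance that X exceeds 4.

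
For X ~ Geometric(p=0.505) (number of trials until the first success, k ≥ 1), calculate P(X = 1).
0.505000

We have X ~ Geometric(p=0.505) (number of trials until the first success, k ≥ 1).

For a Geometric distribution, the PMF gives us the probability of each outcome.

Using the PMF formula:
P(X = 1) = 0.505000

Rounded to 4 decimal places: 0.5050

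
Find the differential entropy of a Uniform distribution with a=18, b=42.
3.1781 nats

We have X ~ Uniform(a=18, b=42).

The differential entropy measures the uncertainty or information content of the distribution.

For a Uniform distribution with a=18, b=42:
h(X) = 3.1781 nats

(In bits, this would be 4.5850 bits.)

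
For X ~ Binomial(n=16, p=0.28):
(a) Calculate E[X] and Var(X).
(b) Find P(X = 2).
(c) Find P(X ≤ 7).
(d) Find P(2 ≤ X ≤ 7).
(a) E[X] = 4.4800, Var(X) = 3.2256
(b) P(X = 2) = 0.094657
(c) P(X ≤ 7) = 0.948612
(d) P(2 ≤ X ≤ 7) = 0.910942

We have X ~ Binomial(n=16, p=0.28).

(a) Moments:
E[X] = 4.4800
Var(X) = 3.2256
σ = √Var(X) = 1.7960

(b) Point probability using PMF:
P(X = 2) = 0.094657

(c) Cumulative probability using CDF:
P(X ≤ 7) = F(7) = 0.948612

(d) Range probability:
P(2 ≤ X ≤ 7) = P(X ≤ 7) - P(X ≤ 1)
                   = F(7) - F(1)
                   = 0.948612 - 0.037670
                   = 0.910942

This means approximately 91.1% of outcomes fall in the interval [2, 7].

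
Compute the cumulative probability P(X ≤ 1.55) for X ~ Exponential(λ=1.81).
0.939523

We have X ~ Exponential(λ=1.81).

The CDF gives us P(X ≤ k).

Using the CDF:
P(X ≤ 1.55) = 0.939523

This means there's approximately a 94.0% chance that X is at most 1.55.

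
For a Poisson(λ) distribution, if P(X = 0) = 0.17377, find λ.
λ = 1.7500

For a Poisson(λ) distribution, the PMF at 0 is:
P(X = 0) = λ^0 e^(-λ) / 0! = e^(-λ)

Given P(X = 0) = 0.17377:
e^(-λ) = 0.17377
-λ = ln(0.17377)
λ = -ln(0.17377) = 1.7500

Verification: e^(-1.7500) = 0.17377 ✓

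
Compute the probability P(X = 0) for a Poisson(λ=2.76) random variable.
0.063292

We have X ~ Poisson(λ=2.76).

For a Poisson distribution, the PMF gives us the probability of each outcome.

Using the PMF formula:
P(X = 0) = 0.063292

Rounded to 4 decimal places: 0.0633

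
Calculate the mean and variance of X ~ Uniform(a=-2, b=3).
E[X] = 0.5000, Var(X) = 2.0833

We have X ~ Uniform(a=-2, b=3).

For a Uniform distribution with a=-2, b=3:

Expected value:
E[X] = 0.5000

Variance:
Var(X) = 2.0833

Standard deviation:
σ = √Var(X) = 1.4434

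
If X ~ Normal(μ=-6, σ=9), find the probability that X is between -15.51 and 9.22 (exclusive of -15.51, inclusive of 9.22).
0.809260

We have X ~ Normal(μ=-6, σ=9).

To find P(-15.51 < X ≤ 9.22), we use:
P(-15.51 < X ≤ 9.22) = P(X ≤ 9.22) - P(X ≤ -15.51)
                 = F(9.22) - F(-15.51)
                 = 0.954592 - 0.145332
                 = 0.809260

So there's approximately a 80.9% chance that X falls in this range.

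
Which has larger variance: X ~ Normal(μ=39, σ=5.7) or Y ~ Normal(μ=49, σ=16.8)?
Y has larger variance (282.2400 > 32.4900)

Compute the variance for each distribution:

X ~ Normal(μ=39, σ=5.7):
Var(X) = 32.4900

Y ~ Normal(μ=49, σ=16.8):
Var(Y) = 282.2400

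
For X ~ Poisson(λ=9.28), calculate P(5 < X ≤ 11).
0.675315

We have X ~ Poisson(λ=9.28).

To find P(5 < X ≤ 11), we use:
P(5 < X ≤ 11) = P(X ≤ 11) - P(X ≤ 5)
                 = F(11) - F(5)
                 = 0.775029 - 0.099715
                 = 0.675315

So there's approximately a 67.5% chance that X falls in this range.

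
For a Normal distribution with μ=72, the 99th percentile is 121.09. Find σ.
σ = 21.1017

For X ~ Normal(μ, σ), the p-th percentile satisfies x = μ + z_p × σ,
where z_p = Φ⁻¹(p) is the standard normal quantile.

Step 1: z_{0.99} = Φ⁻¹(0.99) = 2.3263

Step 2: Solve for σ:
121.09 = 72 + 2.3263 × σ
σ = (121.09 - 72) / 2.3263
σ = 49.09 / 2.3263
σ = 21.1017

Verification: μ + z × σ = 72 + 2.3263 × 21.1017 = 121.09 ✓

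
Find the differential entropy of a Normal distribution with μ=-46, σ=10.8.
3.7985 nats

We have X ~ Normal(μ=-46, σ=10.8).

The differential entropy measures the uncertainty or information content of the distribution.

For a Normal distribution with μ=-46, σ=10.8:
h(X) = 3.7985 nats

(In bits, this would be 5.4801 bits.)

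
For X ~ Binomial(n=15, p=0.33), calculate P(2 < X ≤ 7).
0.832948

We have X ~ Binomial(n=15, p=0.33).

To find P(2 < X ≤ 7), we use:
P(2 < X ≤ 7) = P(X ≤ 7) - P(X ≤ 2)
                 = F(7) - F(2)
                 = 0.916281 - 0.083332
                 = 0.832948

So there's approximately a 83.3% chance that X falls in this range.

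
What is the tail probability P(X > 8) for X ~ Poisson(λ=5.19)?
0.081206

We have X ~ Poisson(λ=5.19).

P(X > 8) = 1 - P(X ≤ 8)
                = 1 - F(8)
                = 1 - 0.918794
                = 0.081206

So there's approximately a 8.1% chance that X exceeds 8.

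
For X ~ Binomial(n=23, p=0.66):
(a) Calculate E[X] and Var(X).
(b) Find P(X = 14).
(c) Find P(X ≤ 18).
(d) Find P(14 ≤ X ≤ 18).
(a) E[X] = 15.1800, Var(X) = 5.1612
(b) P(X = 14) = 0.147655
(c) P(X ≤ 18) = 0.933122
(d) P(14 ≤ X ≤ 18) = 0.706293

We have X ~ Binomial(n=23, p=0.66).

(a) Moments:
E[X] = 15.1800
Var(X) = 5.1612
σ = √Var(X) = 2.2718

(b) Point probability using PMF:
P(X = 14) = 0.147655

(c) Cumulative probability using CDF:
P(X ≤ 18) = F(18) = 0.933122

(d) Range probability:
P(14 ≤ X ≤ 18) = P(X ≤ 18) - P(X ≤ 13)
                   = F(18) - F(13)
                   = 0.933122 - 0.226829
                   = 0.706293

This means approximately 70.6% of outcomes fall in the interval [14, 18].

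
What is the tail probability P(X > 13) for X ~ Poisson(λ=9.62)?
0.109432

We have X ~ Poisson(λ=9.62).

P(X > 13) = 1 - P(X ≤ 13)
                = 1 - F(13)
                = 1 - 0.890568
                = 0.109432

So there's approximately a 10.9% chance that X exceeds 13.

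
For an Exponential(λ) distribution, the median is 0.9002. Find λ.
λ = 0.7700

For X ~ Exponential(λ), the CDF is F(x) = 1 - e^(-λx).
The median m satisfies F(m) = 0.5:
1 - e^(-λm) = 0.5
e^(-λm) = 0.5
λm = ln(2)
m = ln(2) / λ

Given m = 0.9002:
λ = ln(2) / 0.9002 = 0.693147 / 0.9002 = 0.7700

Verification: ln(2) / 0.7700 = 0.9002 ✓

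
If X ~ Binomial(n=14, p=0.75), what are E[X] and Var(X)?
E[X] = 10.5000, Var(X) = 2.6250

We have X ~ Binomial(n=14, p=0.75).

For a Binomial distribution with n=14, p=0.75:

Expected value:
E[X] = 10.5000

Variance:
Var(X) = 2.6250

Standard deviation:
σ = √Var(X) = 1.6202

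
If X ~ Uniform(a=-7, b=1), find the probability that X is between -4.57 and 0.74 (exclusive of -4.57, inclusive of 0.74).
0.663750

We have X ~ Uniform(a=-7, b=1).

To find P(-4.57 < X ≤ 0.74), we use:
P(-4.57 < X ≤ 0.74) = P(X ≤ 0.74) - P(X ≤ -4.57)
                 = F(0.74) - F(-4.57)
                 = 0.967500 - 0.303750
                 = 0.663750

So there's approximately a 66.4% chance that X falls in this range.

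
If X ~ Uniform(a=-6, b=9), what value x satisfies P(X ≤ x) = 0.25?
-2.2500

We have X ~ Uniform(a=-6, b=9).

We want to find x such that P(X ≤ x) = 0.25.

This is the 25th percentile, which means 25% of values fall below this point.

Using the inverse CDF (quantile function):
x = F⁻¹(0.25) = -2.2500

Verification: P(X ≤ -2.2500) = 0.25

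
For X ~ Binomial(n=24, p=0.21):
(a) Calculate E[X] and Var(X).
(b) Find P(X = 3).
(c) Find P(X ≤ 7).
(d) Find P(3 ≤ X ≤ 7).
(a) E[X] = 5.0400, Var(X) = 3.9816
(b) P(X = 3) = 0.132751
(c) P(X ≤ 7) = 0.888035
(d) P(3 ≤ X ≤ 7) = 0.794167

We have X ~ Binomial(n=24, p=0.21).

(a) Moments:
E[X] = 5.0400
Var(X) = 3.9816
σ = √Var(X) = 1.9954

(b) Point probability using PMF:
P(X = 3) = 0.132751

(c) Cumulative probability using CDF:
P(X ≤ 7) = F(7) = 0.888035

(d) Range probability:
P(3 ≤ X ≤ 7) = P(X ≤ 7) - P(X ≤ 2)
                   = F(7) - F(2)
                   = 0.888035 - 0.093868
                   = 0.794167

This means approximately 79.4% of outcomes fall in the interval [3, 7].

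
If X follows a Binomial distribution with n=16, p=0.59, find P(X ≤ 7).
0.161945

We have X ~ Binomial(n=16, p=0.59).

The CDF gives us P(X ≤ k).

Using the CDF:
P(X ≤ 7) = 0.161945

This means there's approximately a 16.2% chance that X is at most 7.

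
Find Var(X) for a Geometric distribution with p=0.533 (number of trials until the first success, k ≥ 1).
1.6439

We have X ~ Geometric(p=0.533) (number of trials until the first success, k ≥ 1).

For a Geometric distribution with p=0.533 (number of trials until the first success, k ≥ 1):
Var(X) = 1.6439

The variance measures the spread of the distribution around the mean.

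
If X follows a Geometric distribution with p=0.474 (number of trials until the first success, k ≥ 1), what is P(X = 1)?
0.474000

We have X ~ Geometric(p=0.474) (number of trials until the first success, k ≥ 1).

For a Geometric distribution, the PMF gives us the probability of each outcome.

Using the PMF formula:
P(X = 1) = 0.474000

Rounded to 4 decimal places: 0.4740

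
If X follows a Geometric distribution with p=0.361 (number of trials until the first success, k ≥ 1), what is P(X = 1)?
0.361000

We have X ~ Geometric(p=0.361) (number of trials until the first success, k ≥ 1).

For a Geometric distribution, the PMF gives us the probability of each outcome.

Using the PMF formula:
P(X = 1) = 0.361000

Rounded to 4 decimal places: 0.3610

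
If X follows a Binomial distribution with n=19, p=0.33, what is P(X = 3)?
0.057420

We have X ~ Binomial(n=19, p=0.33).

For a Binomial distribution, the PMF gives us the probability of each outcome.

Using the PMF formula:
P(X = 3) = 0.057420

Rounded to 4 decimal places: 0.0574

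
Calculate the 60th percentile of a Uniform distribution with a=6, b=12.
9.6000

We have X ~ Uniform(a=6, b=12).

We want to find x such that P(X ≤ x) = 0.6.

This is the 60th percentile, which means 60% of values fall below this point.

Using the inverse CDF (quantile function):
x = F⁻¹(0.6) = 9.6000

Verification: P(X ≤ 9.6000) = 0.6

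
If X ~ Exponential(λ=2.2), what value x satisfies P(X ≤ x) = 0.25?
0.1308

We have X ~ Exponential(λ=2.2).

We want to find x such that P(X ≤ x) = 0.25.

This is the 25th percentile, which means 25% of values fall below this point.

Using the inverse CDF (quantile function):
x = F⁻¹(0.25) = 0.1308

Verification: P(X ≤ 0.1308) = 0.25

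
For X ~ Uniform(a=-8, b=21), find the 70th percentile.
12.3000

We have X ~ Uniform(a=-8, b=21).

We want to find x such that P(X ≤ x) = 0.7.

This is the 70th percentile, which means 70% of values fall below this point.

Using the inverse CDF (quantile function):
x = F⁻¹(0.7) = 12.3000

Verification: P(X ≤ 12.3000) = 0.7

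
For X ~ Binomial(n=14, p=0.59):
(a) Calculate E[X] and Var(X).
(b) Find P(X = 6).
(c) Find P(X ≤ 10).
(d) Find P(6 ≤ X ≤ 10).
(a) E[X] = 8.2600, Var(X) = 3.3866
(b) P(X = 6) = 0.101144
(c) P(X ≤ 10) = 0.890486
(d) P(6 ≤ X ≤ 10) = 0.822438

We have X ~ Binomial(n=14, p=0.59).

(a) Moments:
E[X] = 8.2600
Var(X) = 3.3866
σ = √Var(X) = 1.8403

(b) Point probability using PMF:
P(X = 6) = 0.101144

(c) Cumulative probability using CDF:
P(X ≤ 10) = F(10) = 0.890486

(d) Range probability:
P(6 ≤ X ≤ 10) = P(X ≤ 10) - P(X ≤ 5)
                   = F(10) - F(5)
                   = 0.890486 - 0.068048
                   = 0.822438

This means approximately 82.2% of outcomes fall in the interval [6, 10].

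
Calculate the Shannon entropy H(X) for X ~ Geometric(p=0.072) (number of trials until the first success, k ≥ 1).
3.5942 nats

We have X ~ Geometric(p=0.072) (number of trials until the first success, k ≥ 1).

The Shannon entropy measures the uncertainty or information content of the distribution.

For a Geometric distribution with p=0.072 (number of trials until the first success, k ≥ 1):
H(X) = 3.5942 nats

(In bits, this would be 5.1853 bits.)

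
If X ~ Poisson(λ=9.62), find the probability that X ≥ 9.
0.622814

We have X ~ Poisson(λ=9.62).

For discrete distributions, P(X ≥ 9) = 1 - P(X ≤ 8).

P(X ≤ 8) = 0.377186
P(X ≥ 9) = 1 - 0.377186 = 0.622814

So there's approximately a 62.3% chance that X is at least 9.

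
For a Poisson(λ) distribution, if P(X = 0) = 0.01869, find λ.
λ = 3.9798

For a Poisson(λ) distribution, the PMF at 0 is:
P(X = 0) = λ^0 e^(-λ) / 0! = e^(-λ)

Given P(X = 0) = 0.01869:
e^(-λ) = 0.01869
-λ = ln(0.01869)
λ = -ln(0.01869) = 3.9798

Verification: e^(-3.9798) = 0.01869 ✓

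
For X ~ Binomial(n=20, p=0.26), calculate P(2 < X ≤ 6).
0.676969

We have X ~ Binomial(n=20, p=0.26).

To find P(2 < X ≤ 6), we use:
P(2 < X ≤ 6) = P(X ≤ 6) - P(X ≤ 2)
                 = F(6) - F(2)
                 = 0.753300 - 0.076331
                 = 0.676969

So there's approximately a 67.7% chance that X falls in this range.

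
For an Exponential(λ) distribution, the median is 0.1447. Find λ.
λ = 4.7902

For X ~ Exponential(λ), the CDF is F(x) = 1 - e^(-λx).
The median m satisfies F(m) = 0.5:
1 - e^(-λm) = 0.5
e^(-λm) = 0.5
λm = ln(2)
m = ln(2) / λ

Given m = 0.1447:
λ = ln(2) / 0.1447 = 0.693147 / 0.1447 = 4.7902

Verification: ln(2) / 4.7902 = 0.1447 ✓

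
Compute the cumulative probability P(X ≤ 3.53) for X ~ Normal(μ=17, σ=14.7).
0.179748

We have X ~ Normal(μ=17, σ=14.7).

The CDF gives us P(X ≤ k).

Using the CDF:
P(X ≤ 3.53) = 0.179748

This means there's approximately a 18.0% chance that X is at most 3.53.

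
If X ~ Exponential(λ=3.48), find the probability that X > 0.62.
0.115602

We have X ~ Exponential(λ=3.48).

P(X > 0.62) = 1 - P(X ≤ 0.62)
                = 1 - F(0.62)
                = 1 - 0.884398
                = 0.115602

So there's approximately a 11.6% chance that X exceeds 0.62.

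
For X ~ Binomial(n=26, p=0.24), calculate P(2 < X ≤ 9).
0.894833

We have X ~ Binomial(n=26, p=0.24).

To find P(2 < X ≤ 9), we use:
P(2 < X ≤ 9) = P(X ≤ 9) - P(X ≤ 2)
                 = F(9) - F(2)
                 = 0.927981 - 0.033148
                 = 0.894833

So there's approximately a 89.5% chance that X falls in this range.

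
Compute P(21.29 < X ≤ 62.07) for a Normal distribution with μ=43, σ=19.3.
0.708122

We have X ~ Normal(μ=43, σ=19.3).

To find P(21.29 < X ≤ 62.07), we use:
P(21.29 < X ≤ 62.07) = P(X ≤ 62.07) - P(X ≤ 21.29)
                 = F(62.07) - F(21.29)
                 = 0.838444 - 0.130322
                 = 0.708122

So there's approximately a 70.8% chance that X falls in this range.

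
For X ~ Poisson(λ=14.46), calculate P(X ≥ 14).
0.583406

We have X ~ Poisson(λ=14.46).

For discrete distributions, P(X ≥ 14) = 1 - P(X ≤ 13).

P(X ≤ 13) = 0.416594
P(X ≥ 14) = 1 - 0.416594 = 0.583406

So there's approximately a 58.3% chance that X is at least 14.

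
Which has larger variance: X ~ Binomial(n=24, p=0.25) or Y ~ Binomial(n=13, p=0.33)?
X has larger variance (4.5000 > 2.8743)

Compute the variance for each distribution:

X ~ Binomial(n=24, p=0.25):
Var(X) = 4.5000

Y ~ Binomial(n=13, p=0.33):
Var(Y) = 2.8743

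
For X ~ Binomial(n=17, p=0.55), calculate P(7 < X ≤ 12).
0.757016

We have X ~ Binomial(n=17, p=0.55).

To find P(7 < X ≤ 12), we use:
P(7 < X ≤ 12) = P(X ≤ 12) - P(X ≤ 7)
                 = F(12) - F(7)
                 = 0.940424 - 0.183408
                 = 0.757016

So there's approximately a 75.7% chance that X falls in this range.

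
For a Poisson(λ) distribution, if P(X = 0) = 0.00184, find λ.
λ = 6.2980

For a Poisson(λ) distribution, the PMF at 0 is:
P(X = 0) = λ^0 e^(-λ) / 0! = e^(-λ)

Given P(X = 0) = 0.00184:
e^(-λ) = 0.00184
-λ = ln(0.00184)
λ = -ln(0.00184) = 6.2980

Verification: e^(-6.2980) = 0.00184 ✓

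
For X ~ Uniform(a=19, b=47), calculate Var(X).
65.3333

We have X ~ Uniform(a=19, b=47).

For a Uniform distribution with a=19, b=47:
Var(X) = 65.3333

The variance measures the spread of the distribution around the mean.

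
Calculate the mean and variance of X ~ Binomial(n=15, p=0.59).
E[X] = 8.8500, Var(X) = 3.6285

We have X ~ Binomial(n=15, p=0.59).

For a Binomial distribution with n=15, p=0.59:

Expected value:
E[X] = 8.8500

Variance:
Var(X) = 3.6285

Standard deviation:
σ = √Var(X) = 1.9049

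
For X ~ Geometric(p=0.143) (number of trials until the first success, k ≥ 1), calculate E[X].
6.9930

We have X ~ Geometric(p=0.143) (number of trials until the first success, k ≥ 1).

For a Geometric distribution with p=0.143 (number of trials until the first success, k ≥ 1):
E[X] = 6.9930

This is the expected (average) value of X.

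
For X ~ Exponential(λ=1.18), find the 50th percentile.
0.5874

We have X ~ Exponential(λ=1.18).

We want to find x such that P(X ≤ x) = 0.5.

This is the 50th percentile, which means 50% of values fall below this point.

Using the inverse CDF (quantile function):
x = F⁻¹(0.5) = 0.5874

Verification: P(X ≤ 0.5874) = 0.5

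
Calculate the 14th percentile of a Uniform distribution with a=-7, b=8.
-4.9000

We have X ~ Uniform(a=-7, b=8).

We want to find x such that P(X ≤ x) = 0.14.

This is the 14th percentile, which means 14% of values fall below this point.

Using the inverse CDF (quantile function):
x = F⁻¹(0.14) = -4.9000

Verification: P(X ≤ -4.9000) = 0.14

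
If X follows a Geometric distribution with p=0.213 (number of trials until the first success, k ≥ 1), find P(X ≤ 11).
0.928266

We have X ~ Geometric(p=0.213) (number of trials until the first success, k ≥ 1).

The CDF gives us P(X ≤ k).

Using the CDF:
P(X ≤ 11) = 0.928266

This means there's approximately a 92.8% chance that X is at most 11.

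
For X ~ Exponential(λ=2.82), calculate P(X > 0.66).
0.155486

We have X ~ Exponential(λ=2.82).

P(X > 0.66) = 1 - P(X ≤ 0.66)
                = 1 - F(0.66)
                = 1 - 0.844514
                = 0.155486

So there's approximately a 15.5% chance that X exceeds 0.66.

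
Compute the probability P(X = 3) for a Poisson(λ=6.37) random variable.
0.073758

We have X ~ Poisson(λ=6.37).

For a Poisson distribution, the PMF gives us the probability of each outcome.

Using the PMF formula:
P(X = 3) = 0.073758

Rounded to 4 decimal places: 0.0738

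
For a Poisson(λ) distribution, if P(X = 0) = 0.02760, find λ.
λ = 3.5899

For a Poisson(λ) distribution, the PMF at 0 is:
P(X = 0) = λ^0 e^(-λ) / 0! = e^(-λ)

Given P(X = 0) = 0.02760:
e^(-λ) = 0.02760
-λ = ln(0.02760)
λ = -ln(0.02760) = 3.5899

Verification: e^(-3.5899) = 0.02760 ✓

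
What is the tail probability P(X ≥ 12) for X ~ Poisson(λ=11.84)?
0.519987

We have X ~ Poisson(λ=11.84).

For discrete distributions, P(X ≥ 12) = 1 - P(X ≤ 11).

P(X ≤ 11) = 0.480013
P(X ≥ 12) = 1 - 0.480013 = 0.519987

So there's approximately a 52.0% chance that X is at least 12.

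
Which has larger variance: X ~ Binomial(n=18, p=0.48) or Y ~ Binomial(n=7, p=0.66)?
X has larger variance (4.4928 > 1.5708)

Compute the variance for each distribution:

X ~ Binomial(n=18, p=0.48):
Var(X) = 4.4928

Y ~ Binomial(n=7, p=0.66):
Var(Y) = 1.5708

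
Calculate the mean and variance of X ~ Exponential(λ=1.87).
E[X] = 0.5348, Var(X) = 0.2860

We have X ~ Exponential(λ=1.87).

For an Exponential distribution with λ=1.87:

Expected value:
E[X] = 0.5348

Variance:
Var(X) = 0.2860

Standard deviation:
σ = √Var(X) = 0.5348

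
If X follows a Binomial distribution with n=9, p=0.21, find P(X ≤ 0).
0.119852

We have X ~ Binomial(n=9, p=0.21).

The CDF gives us P(X ≤ k).

Using the CDF:
P(X ≤ 0) = 0.119852

This means there's approximately a 12.0% chance that X is at most 0.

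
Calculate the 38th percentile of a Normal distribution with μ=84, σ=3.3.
82.9919

We have X ~ Normal(μ=84, σ=3.3).

We want to find x such that P(X ≤ x) = 0.38.

This is the 38th percentile, which means 38% of values fall below this point.

Using the inverse CDF (quantile function):
x = F⁻¹(0.38) = 82.9919

Verification: P(X ≤ 82.9919) = 0.38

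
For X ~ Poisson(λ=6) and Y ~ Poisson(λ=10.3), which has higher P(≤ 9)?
X has higher probability (P(X ≤ 9) = 0.9161 > P(Y ≤ 9) = 0.4210)

Compute P(≤ 9) for each distribution:

X ~ Poisson(λ=6):
P(X ≤ 9) = 0.9161

Y ~ Poisson(λ=10.3):
P(Y ≤ 9) = 0.4210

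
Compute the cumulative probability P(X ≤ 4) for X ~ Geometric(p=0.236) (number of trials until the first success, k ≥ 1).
0.659299

We have X ~ Geometric(p=0.236) (number of trials until the first success, k ≥ 1).

The CDF gives us P(X ≤ k).

Using the CDF:
P(X ≤ 4) = 0.659299

This means there's approximately a 65.9% chance that X is at most 4.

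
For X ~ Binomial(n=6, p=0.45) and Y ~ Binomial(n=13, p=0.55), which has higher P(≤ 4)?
X has higher probability (P(X ≤ 4) = 0.9308 > P(Y ≤ 4) = 0.0698)

Compute P(≤ 4) for each distribution:

X ~ Binomial(n=6, p=0.45):
P(X ≤ 4) = 0.9308

Y ~ Binomial(n=13, p=0.55):
P(Y ≤ 4) = 0.0698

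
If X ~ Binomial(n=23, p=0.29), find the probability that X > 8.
0.197546

We have X ~ Binomial(n=23, p=0.29).

P(X > 8) = 1 - P(X ≤ 8)
                = 1 - F(8)
                = 1 - 0.802454
                = 0.197546

So there's approximately a 19.8% chance that X exceeds 8.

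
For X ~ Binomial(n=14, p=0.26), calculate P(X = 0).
0.014765

We have X ~ Binomial(n=14, p=0.26).

For a Binomial distribution, the PMF gives us the probability of each outcome.

Using the PMF formula:
P(X = 0) = 0.014765

Rounded to 4 decimal places: 0.0148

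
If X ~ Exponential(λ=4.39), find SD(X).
0.2278

We have X ~ Exponential(λ=4.39).

For an Exponential distribution with λ=4.39:
σ = √Var(X) = 0.2278

The standard deviation is the square root of the variance.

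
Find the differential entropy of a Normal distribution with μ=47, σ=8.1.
3.5108 nats

We have X ~ Normal(μ=47, σ=8.1).

The differential entropy measures the uncertainty or information content of the distribution.

For a Normal distribution with μ=47, σ=8.1:
h(X) = 3.5108 nats

(In bits, this would be 5.0650 bits.)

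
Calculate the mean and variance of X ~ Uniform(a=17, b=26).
E[X] = 21.5000, Var(X) = 6.7500

We have X ~ Uniform(a=17, b=26).

For a Uniform distribution with a=17, b=26:

Expected value:
E[X] = 21.5000

Variance:
Var(X) = 6.7500

Standard deviation:
σ = √Var(X) = 2.5981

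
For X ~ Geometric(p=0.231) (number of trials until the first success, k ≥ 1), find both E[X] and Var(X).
E[X] = 4.3290, Var(X) = 14.4113

We have X ~ Geometric(p=0.231) (number of trials until the first success, k ≥ 1).

For a Geometric distribution with p=0.231 (number of trials until the first success, k ≥ 1):

Expected value:
E[X] = 4.3290

Variance:
Var(X) = 14.4113

Standard deviation:
σ = √Var(X) = 3.7962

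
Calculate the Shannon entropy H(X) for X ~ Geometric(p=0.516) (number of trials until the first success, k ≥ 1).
1.3423 nats

We have X ~ Geometric(p=0.516) (number of trials until the first success, k ≥ 1).

The Shannon entropy measures the uncertainty or information content of the distribution.

For a Geometric distribution with p=0.516 (number of trials until the first success, k ≥ 1):
H(X) = 1.3423 nats

(In bits, this would be 1.9366 bits.)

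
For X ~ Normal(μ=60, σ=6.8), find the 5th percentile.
48.8150

We have X ~ Normal(μ=60, σ=6.8).

We want to find x such that P(X ≤ x) = 0.05.

This is the 5th percentile, which means 5% of values fall below this point.

Using the inverse CDF (quantile function):
x = F⁻¹(0.05) = 48.8150

Verification: P(X ≤ 48.8150) = 0.05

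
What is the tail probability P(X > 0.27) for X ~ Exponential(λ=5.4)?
0.232701

We have X ~ Exponential(λ=5.4).

P(X > 0.27) = 1 - P(X ≤ 0.27)
                = 1 - F(0.27)
                = 1 - 0.767299
                = 0.232701

So there's approximately a 23.3% chance that X exceeds 0.27.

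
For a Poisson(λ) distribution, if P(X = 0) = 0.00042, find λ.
λ = 7.7753

For a Poisson(λ) distribution, the PMF at 0 is:
P(X = 0) = λ^0 e^(-λ) / 0! = e^(-λ)

Given P(X = 0) = 0.00042:
e^(-λ) = 0.00042
-λ = ln(0.00042)
λ = -ln(0.00042) = 7.7753

Verification: e^(-7.7753) = 0.00042 ✓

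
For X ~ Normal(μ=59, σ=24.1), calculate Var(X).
580.8100

We have X ~ Normal(μ=59, σ=24.1).

For a Normal distribution with μ=59, σ=24.1:
Var(X) = 580.8100

The variance measures the spread of the distribution around the mean.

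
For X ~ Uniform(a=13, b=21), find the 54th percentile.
17.3200

We have X ~ Uniform(a=13, b=21).

We want to find x such that P(X ≤ x) = 0.54.

This is the 54th percentile, which means 54% of values fall below this point.

Using the inverse CDF (quantile function):
x = F⁻¹(0.54) = 17.3200

Verification: P(X ≤ 17.3200) = 0.54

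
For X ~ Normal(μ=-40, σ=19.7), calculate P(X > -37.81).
0.455742

We have X ~ Normal(μ=-40, σ=19.7).

P(X > -37.81) = 1 - P(X ≤ -37.81)
                = 1 - F(-37.81)
                = 1 - 0.544258
                = 0.455742

So there's approximately a 45.6% chance that X exceeds -37.81.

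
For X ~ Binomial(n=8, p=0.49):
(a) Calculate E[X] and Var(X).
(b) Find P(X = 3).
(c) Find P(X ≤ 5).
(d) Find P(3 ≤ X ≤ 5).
(a) E[X] = 3.9200, Var(X) = 1.9992
(b) P(X = 3) = 0.227315
(c) P(X ≤ 5) = 0.868202
(d) P(3 ≤ X ≤ 5) = 0.710150

We have X ~ Binomial(n=8, p=0.49).

(a) Moments:
E[X] = 3.9200
Var(X) = 1.9992
σ = √Var(X) = 1.4139

(b) Point probability using PMF:
P(X = 3) = 0.227315

(c) Cumulative probability using CDF:
P(X ≤ 5) = F(5) = 0.868202

(d) Range probability:
P(3 ≤ X ≤ 5) = P(X ≤ 5) - P(X ≤ 2)
                   = F(5) - F(2)
                   = 0.868202 - 0.158052
                   = 0.710150

This means approximately 71.0% of outcomes fall in the interval [3, 5].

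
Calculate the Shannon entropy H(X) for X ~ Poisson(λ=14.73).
2.7580 nats

We have X ~ Poisson(λ=14.73).

The Shannon entropy measures the uncertainty or information content of the distribution.

For a Poisson distribution with λ=14.73:
H(X) = 2.7580 nats

(In bits, this would be 3.9790 bits.)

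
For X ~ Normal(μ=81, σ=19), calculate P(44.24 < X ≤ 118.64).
0.949696

We have X ~ Normal(μ=81, σ=19).

To find P(44.24 < X ≤ 118.64), we use:
P(44.24 < X ≤ 118.64) = P(X ≤ 118.64) - P(X ≤ 44.24)
                 = F(118.64) - F(44.24)
                 = 0.976207 - 0.026511
                 = 0.949696

So there's approximately a 95.0% chance that X falls in this range.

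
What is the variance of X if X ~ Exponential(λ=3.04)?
0.1082

We have X ~ Exponential(λ=3.04).

For an Exponential distribution with λ=3.04:
Var(X) = 0.1082

The variance measures the spread of the distribution around the mean.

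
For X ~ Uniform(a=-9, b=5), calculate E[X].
-2.0000

We have X ~ Uniform(a=-9, b=5).

For a Uniform distribution with a=-9, b=5:
E[X] = -2.0000

This is the expected (average) value of X.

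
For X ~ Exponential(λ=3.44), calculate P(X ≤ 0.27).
0.604973

We have X ~ Exponential(λ=3.44).

The CDF gives us P(X ≤ k).

Using the CDF:
P(X ≤ 0.27) = 0.604973

This means there's approximately a 60.5% chance that X is at most 0.27.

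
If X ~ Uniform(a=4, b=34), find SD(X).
8.6603

We have X ~ Uniform(a=4, b=34).

For a Uniform distribution with a=4, b=34:
σ = √Var(X) = 8.6603

The standard deviation is the square root of the variance.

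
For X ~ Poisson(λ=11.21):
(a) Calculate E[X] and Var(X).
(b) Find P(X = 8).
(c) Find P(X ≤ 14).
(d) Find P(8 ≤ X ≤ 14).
(a) E[X] = 11.2100, Var(X) = 11.2100
(b) P(X = 8) = 0.083730
(c) P(X ≤ 14) = 0.838333
(d) P(8 ≤ X ≤ 14) = 0.708193

We have X ~ Poisson(λ=11.21).

(a) Moments:
E[X] = 11.2100
Var(X) = 11.2100
σ = √Var(X) = 3.3481

(b) Point probability using PMF:
P(X = 8) = 0.083730

(c) Cumulative probability using CDF:
P(X ≤ 14) = F(14) = 0.838333

(d) Range probability:
P(8 ≤ X ≤ 14) = P(X ≤ 14) - P(X ≤ 7)
                   = F(14) - F(7)
                   = 0.838333 - 0.130141
                   = 0.708193

This means approximately 70.8% of outcomes fall in the interval [8, 14].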